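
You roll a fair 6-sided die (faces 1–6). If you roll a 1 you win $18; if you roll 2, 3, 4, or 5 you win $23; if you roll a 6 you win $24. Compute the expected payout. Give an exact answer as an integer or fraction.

67/3 dollars

E[payout] = (1/6)·18 + (2/3)·23 + (1/6)·24 = 67/3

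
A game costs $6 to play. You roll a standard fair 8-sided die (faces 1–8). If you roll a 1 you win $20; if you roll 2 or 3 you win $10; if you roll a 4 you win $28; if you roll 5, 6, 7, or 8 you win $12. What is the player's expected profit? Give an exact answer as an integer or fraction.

E[payout] = (1/4)·10 + (1/2)·12 + (1/8)·20 + (1/8)·28 = 29/2
Expected profit = 29/2 − 6 = 17/2

17/2 dollars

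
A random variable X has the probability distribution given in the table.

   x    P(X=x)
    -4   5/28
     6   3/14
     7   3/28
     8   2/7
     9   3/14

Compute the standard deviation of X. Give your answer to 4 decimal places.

E[X] = 155/28, E[X²] = 1441/28
Var(X) = E[X²] − (E[X])² = 1441/28 − 24025/784 = 16323/784
SD(X) = √(16323/784) ≈ 4.5629

4.5629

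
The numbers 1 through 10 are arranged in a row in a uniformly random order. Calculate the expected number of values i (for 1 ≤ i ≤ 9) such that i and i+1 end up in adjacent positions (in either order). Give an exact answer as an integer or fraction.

For each i ∈ {1,…,9}, let Xᵢ = 1 if i and i+1 are adjacent. P(Xᵢ=1) = 2·(10−1)!/10! = 2/10.
By linearity, E[ΣXᵢ] = (9)·(2/10) = 9/5.

9/5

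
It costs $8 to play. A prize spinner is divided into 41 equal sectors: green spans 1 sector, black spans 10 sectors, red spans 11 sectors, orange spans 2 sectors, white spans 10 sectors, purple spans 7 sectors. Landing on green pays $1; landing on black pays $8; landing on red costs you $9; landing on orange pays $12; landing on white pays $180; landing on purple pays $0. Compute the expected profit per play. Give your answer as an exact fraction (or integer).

1478/41 dollars

E[payout] = (1/41)·1 + (10/41)·8 + (11/41)·(-9) + (2/41)·12 + (10/41)·180 + (7/41)·0 = 1806/41
Expected profit = 1806/41 − 8 = 1478/41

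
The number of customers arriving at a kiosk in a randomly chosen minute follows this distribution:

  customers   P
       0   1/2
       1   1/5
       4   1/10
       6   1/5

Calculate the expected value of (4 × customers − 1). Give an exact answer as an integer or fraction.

E[4x-1] = (1/2)·(-1) + (1/5)·3 + (1/10)·15 + (1/5)·23
     = 31/5

31/5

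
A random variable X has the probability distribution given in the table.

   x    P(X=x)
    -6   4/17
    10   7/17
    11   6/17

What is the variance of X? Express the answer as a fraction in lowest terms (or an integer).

E[X] = (4/17)·(-6) + (7/17)·10 + (6/17)·11 = 112/17
E[X²] = (4/17)·36 + (7/17)·100 + (6/17)·121 = 1570/17
Var(X) = 1570/17 − (112/17)² = 14146/289

14146/289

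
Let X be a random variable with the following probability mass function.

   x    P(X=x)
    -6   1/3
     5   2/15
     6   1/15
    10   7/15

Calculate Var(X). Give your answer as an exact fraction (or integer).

E[X] = (1/3)·(-6) + (2/15)·5 + (1/15)·6 + (7/15)·10 = 56/15
E[X²] = (1/3)·36 + (2/15)·25 + (1/15)·36 + (7/15)·100 = 322/5
Var(X) = 322/5 − (56/15)² = 11354/225

11354/225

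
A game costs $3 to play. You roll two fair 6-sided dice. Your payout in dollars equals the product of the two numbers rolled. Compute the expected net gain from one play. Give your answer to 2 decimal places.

Distribution of the product of the two numbers rolled: 1 w.p. 1/36, 2 w.p. 1/18, 3 w.p. 1/18, 4 w.p. 1/12, 5 w.p. 1/18, 6 w.p. 1/9, …
E[payout] = (1/36)·1 + (1/18)·2 + (1/18)·3 + (1/12)·4 + (1/18)·5 + (1/9)·6 + (1/18)·8 + (1/36)·9 + (1/18)·10 + (1/9)·12 + (1/18)·15 + (1/36)·16 + (1/18)·18 + (1/18)·20 + (1/18)·24 + (1/36)·25 + (1/18)·30 + (1/36)·36 = 49/4
Expected profit = 49/4 − 3 = 37/4 ≈ $9.25

$9.25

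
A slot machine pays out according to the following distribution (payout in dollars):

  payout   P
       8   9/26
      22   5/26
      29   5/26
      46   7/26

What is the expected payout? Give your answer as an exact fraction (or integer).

E[X] = (9/26)·8 + (5/26)·22 + (5/26)·29 + (7/26)·46
     = 649/26

649/26 dollars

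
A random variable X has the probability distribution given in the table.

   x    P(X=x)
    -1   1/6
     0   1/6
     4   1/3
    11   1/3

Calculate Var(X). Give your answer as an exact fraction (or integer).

809/36

E[X] = (1/6)·(-1) + (1/6)·0 + (1/3)·4 + (1/3)·11 = 29/6
E[X²] = (1/6)·1 + (1/6)·0 + (1/3)·16 + (1/3)·121 = 275/6
Var(X) = 275/6 − (29/6)² = 809/36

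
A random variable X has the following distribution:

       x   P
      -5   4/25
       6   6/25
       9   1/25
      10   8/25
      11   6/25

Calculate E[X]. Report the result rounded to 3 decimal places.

6.840

E[X] = (4/25)·(-5) + (6/25)·6 + (1/25)·9 + (8/25)·10 + (6/25)·11
     = 171/25 ≈ 6.840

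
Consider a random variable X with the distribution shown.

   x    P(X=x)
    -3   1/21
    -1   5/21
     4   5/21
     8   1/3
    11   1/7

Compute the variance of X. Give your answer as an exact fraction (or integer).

8804/441

E[X] = (1/21)·(-3) + (5/21)·(-1) + (5/21)·4 + (1/3)·8 + (1/7)·11 = 101/21
E[X²] = (1/21)·9 + (5/21)·1 + (5/21)·16 + (1/3)·64 + (1/7)·121 = 905/21
Var(X) = 905/21 − (101/21)² = 8804/441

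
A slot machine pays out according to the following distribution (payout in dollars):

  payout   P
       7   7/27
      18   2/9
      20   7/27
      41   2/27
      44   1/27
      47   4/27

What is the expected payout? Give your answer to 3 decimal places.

E[X] = (7/27)·7 + (2/9)·18 + (7/27)·20 + (2/27)·41 + (1/27)·44 + (4/27)·47
     = 611/27 ≈ 22.630

$22.630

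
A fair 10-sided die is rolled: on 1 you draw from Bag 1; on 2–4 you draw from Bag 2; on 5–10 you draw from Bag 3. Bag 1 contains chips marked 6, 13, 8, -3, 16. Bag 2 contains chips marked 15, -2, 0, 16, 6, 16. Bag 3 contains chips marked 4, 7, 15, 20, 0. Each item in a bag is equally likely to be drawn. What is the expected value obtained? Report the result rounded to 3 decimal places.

8.870

E[X | Bag 1] = (6 + 13 + 8 − 3 + 16)/5 = 8
E[X | Bag 2] = (15 − 2 + 0 + 16 + 6 + 16)/6 = 17/2
E[X | Bag 3] = (4 + 7 + 15 + 20 + 0)/5 = 46/5
E[X] = (1/10)·8 + (3/10)·17/2 + (3/5)·46/5 = 887/100 ≈ 8.870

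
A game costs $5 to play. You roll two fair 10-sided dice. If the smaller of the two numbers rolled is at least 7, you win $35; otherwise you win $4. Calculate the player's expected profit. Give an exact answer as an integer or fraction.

E[payout] = (21/25)·4 + (4/25)·35 = 224/25
Expected profit = 224/25 − 5 = 99/25

99/25 dollars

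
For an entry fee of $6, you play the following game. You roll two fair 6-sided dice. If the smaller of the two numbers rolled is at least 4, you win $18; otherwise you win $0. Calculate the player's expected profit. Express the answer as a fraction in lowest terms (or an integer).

-3/2 dollars

E[payout] = (3/4)·0 + (1/4)·18 = 9/2
Expected profit = 9/2 − 6 = -3/2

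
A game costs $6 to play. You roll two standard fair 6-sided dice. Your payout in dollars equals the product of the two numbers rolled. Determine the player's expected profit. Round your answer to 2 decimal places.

$6.25

Distribution of the product of the two numbers rolled: 1 w.p. 1/36, 2 w.p. 1/18, 3 w.p. 1/18, 4 w.p. 1/12, 5 w.p. 1/18, 6 w.p. 1/9, …
E[payout] = (1/36)·1 + (1/18)·2 + (1/18)·3 + (1/12)·4 + (1/18)·5 + (1/9)·6 + (1/18)·8 + (1/36)·9 + (1/18)·10 + (1/9)·12 + (1/18)·15 + (1/36)·16 + (1/18)·18 + (1/18)·20 + (1/18)·24 + (1/36)·25 + (1/18)·30 + (1/36)·36 = 49/4
Expected profit = 49/4 − 6 = 25/4 ≈ $6.25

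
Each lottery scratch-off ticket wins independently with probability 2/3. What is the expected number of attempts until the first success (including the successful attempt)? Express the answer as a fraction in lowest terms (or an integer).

For a geometric distribution, E[trials] = 1/p = 1/(2/3) = 3/2.

3/2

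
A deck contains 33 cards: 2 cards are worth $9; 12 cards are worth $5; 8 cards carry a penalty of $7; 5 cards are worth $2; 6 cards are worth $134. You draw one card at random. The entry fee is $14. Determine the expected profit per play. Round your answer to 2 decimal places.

E[payout] = (2/33)·9 + (12/33)·5 + (8/33)·(-7) + (5/33)·2 + (6/33)·134 = 76/3
Expected profit = 76/3 − 14 = 34/3 ≈ $11.33

$11.33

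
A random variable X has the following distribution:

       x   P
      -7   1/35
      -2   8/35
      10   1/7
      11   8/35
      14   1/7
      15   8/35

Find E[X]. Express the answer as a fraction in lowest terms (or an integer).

61/7

E[X] = (1/35)·(-7) + (8/35)·(-2) + (1/7)·10 + (8/35)·11 + (1/7)·14 + (8/35)·15
     = 61/7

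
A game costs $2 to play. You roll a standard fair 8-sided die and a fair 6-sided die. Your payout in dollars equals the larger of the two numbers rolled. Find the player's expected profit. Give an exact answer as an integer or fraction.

Distribution of the larger of the two numbers rolled: 1 w.p. 1/48, 2 w.p. 1/16, 3 w.p. 5/48, 4 w.p. 7/48, 5 w.p. 3/16, 6 w.p. 11/48, …
E[payout] = (1/48)·1 + (1/16)·2 + (5/48)·3 + (7/48)·4 + (3/16)·5 + (11/48)·6 + (1/8)·7 + (1/8)·8 = 251/48
Expected profit = 251/48 − 2 = 155/48

155/48 dollars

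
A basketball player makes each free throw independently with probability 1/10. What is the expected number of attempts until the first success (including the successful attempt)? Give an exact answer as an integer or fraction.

10

For a geometric distribution, E[trials] = 1/p = 1/(1/10) = 10.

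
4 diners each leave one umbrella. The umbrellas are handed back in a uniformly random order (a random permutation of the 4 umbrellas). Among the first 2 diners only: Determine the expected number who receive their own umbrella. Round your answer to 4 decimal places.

Let Xᵢ = 1 if person i gets their own umbrella. For each i, P(Xᵢ=1) = 1/4.
By linearity of expectation, E[X₁+…+X_2] = 2·(1/4) = 1/2.
≈ 0.5000

0.5000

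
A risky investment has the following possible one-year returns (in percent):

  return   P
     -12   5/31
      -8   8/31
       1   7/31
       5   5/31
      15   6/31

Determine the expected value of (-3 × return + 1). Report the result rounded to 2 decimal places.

E[-3x+1] = (5/31)·37 + (8/31)·25 + (7/31)·(-2) + (5/31)·(-14) + (6/31)·(-44)
     = 37/31 ≈ 1.19

1.19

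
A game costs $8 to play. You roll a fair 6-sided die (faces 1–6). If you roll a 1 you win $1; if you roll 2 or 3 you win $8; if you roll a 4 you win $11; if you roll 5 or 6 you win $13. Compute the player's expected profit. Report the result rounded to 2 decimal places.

E[payout] = (1/6)·1 + (1/3)·8 + (1/6)·11 + (1/3)·13 = 9
Expected profit = 9 − 8 = 1 ≈ $1.00

$1.00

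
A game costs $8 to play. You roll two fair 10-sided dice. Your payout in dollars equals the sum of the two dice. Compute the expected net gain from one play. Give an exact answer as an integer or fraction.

Distribution of the sum of the two dice: 2 w.p. 1/100, 3 w.p. 1/50, 4 w.p. 3/100, 5 w.p. 1/25, 6 w.p. 1/20, 7 w.p. 3/50, …
E[payout] = (1/100)·2 + (1/50)·3 + (3/100)·4 + (1/25)·5 + (1/20)·6 + (3/50)·7 + (7/100)·8 + (2/25)·9 + (9/100)·10 + (1/10)·11 + (9/100)·12 + (2/25)·13 + (7/100)·14 + (3/50)·15 + (1/20)·16 + (1/25)·17 + (3/100)·18 + (1/50)·19 + (1/100)·20 = 11
Expected profit = 11 − 8 = 3

$3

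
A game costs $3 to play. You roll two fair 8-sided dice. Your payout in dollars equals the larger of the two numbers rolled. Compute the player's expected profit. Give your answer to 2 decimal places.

Distribution of the larger of the two numbers rolled: 1 w.p. 1/64, 2 w.p. 3/64, 3 w.p. 5/64, 4 w.p. 7/64, 5 w.p. 9/64, 6 w.p. 11/64, …
E[payout] = (1/64)·1 + (3/64)·2 + (5/64)·3 + (7/64)·4 + (9/64)·5 + (11/64)·6 + (13/64)·7 + (15/64)·8 = 93/16
Expected profit = 93/16 − 3 = 45/16 ≈ $2.81

$2.81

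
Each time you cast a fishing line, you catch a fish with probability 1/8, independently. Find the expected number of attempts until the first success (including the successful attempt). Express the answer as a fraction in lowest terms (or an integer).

8

For a geometric distribution, E[trials] = 1/p = 1/(1/8) = 8.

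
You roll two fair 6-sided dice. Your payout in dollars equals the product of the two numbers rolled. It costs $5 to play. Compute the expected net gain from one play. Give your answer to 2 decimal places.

$7.25

Distribution of the product of the two numbers rolled: 1 w.p. 1/36, 2 w.p. 1/18, 3 w.p. 1/18, 4 w.p. 1/12, 5 w.p. 1/18, 6 w.p. 1/9, …
E[payout] = (1/36)·1 + (1/18)·2 + (1/18)·3 + (1/12)·4 + (1/18)·5 + (1/9)·6 + (1/18)·8 + (1/36)·9 + (1/18)·10 + (1/9)·12 + (1/18)·15 + (1/36)·16 + (1/18)·18 + (1/18)·20 + (1/18)·24 + (1/36)·25 + (1/18)·30 + (1/36)·36 = 49/4
Expected profit = 49/4 − 5 = 29/4 ≈ $7.25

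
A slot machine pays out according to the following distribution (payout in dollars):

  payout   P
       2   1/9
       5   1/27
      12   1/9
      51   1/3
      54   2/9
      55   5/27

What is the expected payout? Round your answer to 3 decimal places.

$40.926

E[X] = (1/9)·2 + (1/27)·5 + (1/9)·12 + (1/3)·51 + (2/9)·54 + (5/27)·55
     = 1105/27 ≈ 40.926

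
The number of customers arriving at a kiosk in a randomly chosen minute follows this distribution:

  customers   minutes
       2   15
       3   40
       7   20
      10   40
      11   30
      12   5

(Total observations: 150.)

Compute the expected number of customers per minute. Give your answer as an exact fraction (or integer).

36/5

Total = 150, so P(customers=2) = 15/150, etc.
E[X] = (1/10)·2 + (4/15)·3 + (2/15)·7 + (4/15)·10 + (1/5)·11 + (1/30)·12
     = 36/5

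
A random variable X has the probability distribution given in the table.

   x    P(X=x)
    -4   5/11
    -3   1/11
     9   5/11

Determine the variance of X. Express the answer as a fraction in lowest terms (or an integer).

450/11

E[X] = (5/11)·(-4) + (1/11)·(-3) + (5/11)·9 = 2
E[X²] = (5/11)·16 + (1/11)·9 + (5/11)·81 = 494/11
Var(X) = 494/11 − (2)² = 450/11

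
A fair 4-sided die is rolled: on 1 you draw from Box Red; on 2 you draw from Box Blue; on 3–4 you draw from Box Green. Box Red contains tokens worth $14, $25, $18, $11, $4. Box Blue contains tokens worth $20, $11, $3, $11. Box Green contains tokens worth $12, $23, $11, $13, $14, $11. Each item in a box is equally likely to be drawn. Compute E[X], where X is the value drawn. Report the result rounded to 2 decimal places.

E[X | Box Red] = (14 + 25 + 18 + 11 + 4)/5 = 72/5
E[X | Box Blue] = (20 + 11 + 3 + 11)/4 = 45/4
E[X | Box Green] = (12 + 23 + 11 + 13 + 14 + 11)/6 = 14
E[X] = (1/4)·72/5 + (1/4)·45/4 + (1/2)·14 = 1073/80 ≈ 13.41

$13.41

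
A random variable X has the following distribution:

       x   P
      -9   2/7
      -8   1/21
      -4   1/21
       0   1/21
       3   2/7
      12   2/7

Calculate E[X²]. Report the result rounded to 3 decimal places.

70.667

E[X²] = (2/7)·81 + (1/21)·64 + (1/21)·16 + (1/21)·0 + (2/7)·9 + (2/7)·144
     = 212/3 ≈ 70.667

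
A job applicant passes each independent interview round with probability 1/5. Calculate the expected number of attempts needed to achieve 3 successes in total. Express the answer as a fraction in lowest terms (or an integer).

15

By linearity (sum of 3 independent geometric waits), E[trials] = 3/p = 3/(1/5) = 15.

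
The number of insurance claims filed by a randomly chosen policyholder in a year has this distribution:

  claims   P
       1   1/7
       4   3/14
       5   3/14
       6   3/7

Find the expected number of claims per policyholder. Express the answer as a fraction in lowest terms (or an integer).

E[X] = (1/7)·1 + (3/14)·4 + (3/14)·5 + (3/7)·6
     = 65/14

65/14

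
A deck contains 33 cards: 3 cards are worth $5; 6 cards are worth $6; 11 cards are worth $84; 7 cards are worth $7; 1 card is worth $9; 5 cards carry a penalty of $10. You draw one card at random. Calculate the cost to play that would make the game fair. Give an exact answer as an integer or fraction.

E[payout] = (3/33)·5 + (6/33)·6 + (11/33)·84 + (7/33)·7 + (1/33)·9 + (5/33)·(-10) = 983/33
Fair fee = E[payout] = 983/33

983/33 dollars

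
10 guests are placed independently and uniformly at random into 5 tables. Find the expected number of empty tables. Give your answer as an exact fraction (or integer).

1048576/1953125

Let Xⱼ=1 if table j is empty. P(Xⱼ=1) = ((5-1)/5)^10 = 1048576/9765625.
By linearity, E[#empty] = 5·1048576/9765625 = 1048576/1953125.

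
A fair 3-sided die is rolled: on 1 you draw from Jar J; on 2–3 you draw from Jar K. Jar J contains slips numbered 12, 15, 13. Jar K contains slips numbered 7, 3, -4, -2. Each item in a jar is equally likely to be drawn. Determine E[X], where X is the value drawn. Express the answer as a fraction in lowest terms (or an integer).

E[X | Jar J] = (12 + 15 + 13)/3 = 40/3
E[X | Jar K] = (7 + 3 − 4 − 2)/4 = 1
E[X] = (1/3)·40/3 + (2/3)·1 = 46/9

46/9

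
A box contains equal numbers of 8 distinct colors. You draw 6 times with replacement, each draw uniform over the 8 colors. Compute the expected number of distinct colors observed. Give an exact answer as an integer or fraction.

Let Xⱼ=1 if type j appears at least once. P(Xⱼ=1) = 1 − ((8−1)/8)^6 = 144495/262144.
E[#distinct] = 8·144495/262144 = 144495/32768.

144495/32768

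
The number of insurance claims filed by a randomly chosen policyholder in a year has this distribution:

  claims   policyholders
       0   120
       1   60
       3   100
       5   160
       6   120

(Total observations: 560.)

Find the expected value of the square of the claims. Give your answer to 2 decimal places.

16.57

Total = 560, so P(claims=0) = 120/560, etc.
E[X²] = (3/14)·0 + (3/28)·1 + (5/28)·9 + (2/7)·25 + (3/14)·36
     = 116/7 ≈ 16.57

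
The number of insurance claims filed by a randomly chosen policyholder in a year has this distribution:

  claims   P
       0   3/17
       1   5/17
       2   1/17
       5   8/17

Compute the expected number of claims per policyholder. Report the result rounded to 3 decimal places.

2.765

E[X] = (3/17)·0 + (5/17)·1 + (1/17)·2 + (8/17)·5
     = 47/17 ≈ 2.765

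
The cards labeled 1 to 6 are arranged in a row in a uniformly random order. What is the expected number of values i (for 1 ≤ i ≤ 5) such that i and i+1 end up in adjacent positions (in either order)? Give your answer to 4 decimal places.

For each i ∈ {1,…,5}, let Xᵢ = 1 if i and i+1 are adjacent. P(Xᵢ=1) = 2·(6−1)!/6! = 2/6.
By linearity, E[ΣXᵢ] = (5)·(2/6) = 5/3.
≈ 1.6667

1.6667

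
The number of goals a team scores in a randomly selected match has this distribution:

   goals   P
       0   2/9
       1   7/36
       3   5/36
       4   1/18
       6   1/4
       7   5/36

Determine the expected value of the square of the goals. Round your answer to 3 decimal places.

E[X²] = (2/9)·0 + (7/36)·1 + (5/36)·9 + (1/18)·16 + (1/4)·36 + (5/36)·49
     = 653/36 ≈ 18.139

18.139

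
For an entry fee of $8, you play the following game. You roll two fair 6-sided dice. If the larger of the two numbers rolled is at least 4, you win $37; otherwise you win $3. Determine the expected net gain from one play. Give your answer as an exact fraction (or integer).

41/2 dollars

E[payout] = (1/4)·3 + (3/4)·37 = 57/2
Expected profit = 57/2 − 8 = 41/2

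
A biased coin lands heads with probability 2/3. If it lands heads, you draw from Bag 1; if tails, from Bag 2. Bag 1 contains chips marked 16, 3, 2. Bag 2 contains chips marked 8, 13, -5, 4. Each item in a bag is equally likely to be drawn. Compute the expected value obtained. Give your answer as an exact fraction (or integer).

E[X | Bag 1] = (16 + 3 + 2)/3 = 7
E[X | Bag 2] = (8 + 13 − 5 + 4)/4 = 5
E[X] = (2/3)·7 + (1/3)·5 = 19/3

19/3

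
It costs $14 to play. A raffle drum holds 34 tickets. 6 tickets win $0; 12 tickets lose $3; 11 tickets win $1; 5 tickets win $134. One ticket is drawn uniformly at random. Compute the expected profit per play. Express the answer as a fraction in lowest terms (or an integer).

169/34 dollars

E[payout] = (6/34)·0 + (12/34)·(-3) + (11/34)·1 + (5/34)·134 = 645/34
Expected profit = 645/34 − 14 = 169/34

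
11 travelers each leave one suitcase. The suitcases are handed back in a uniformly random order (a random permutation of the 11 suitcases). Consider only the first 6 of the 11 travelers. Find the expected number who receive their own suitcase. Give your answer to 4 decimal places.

Let Xᵢ = 1 if person i gets their own suitcase. For each i, P(Xᵢ=1) = 1/11.
By linearity of expectation, E[X₁+…+X_6] = 6·(1/11) = 6/11.
≈ 0.5455

0.5455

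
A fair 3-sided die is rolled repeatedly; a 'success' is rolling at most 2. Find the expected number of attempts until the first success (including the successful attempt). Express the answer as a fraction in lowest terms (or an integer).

3/2

For a geometric distribution, E[trials] = 1/p = 1/(2/3) = 3/2.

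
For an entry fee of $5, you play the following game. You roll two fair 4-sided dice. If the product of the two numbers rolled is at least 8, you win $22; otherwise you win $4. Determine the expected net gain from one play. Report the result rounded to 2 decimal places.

E[payout] = (5/8)·4 + (3/8)·22 = 43/4
Expected profit = 43/4 − 5 = 23/4 ≈ $5.75

$5.75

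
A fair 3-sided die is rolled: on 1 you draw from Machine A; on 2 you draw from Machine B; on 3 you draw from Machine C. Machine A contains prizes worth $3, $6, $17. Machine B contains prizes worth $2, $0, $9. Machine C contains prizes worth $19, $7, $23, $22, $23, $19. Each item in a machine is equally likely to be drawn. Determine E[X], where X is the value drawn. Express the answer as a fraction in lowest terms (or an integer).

187/18 dollars

E[X | Machine A] = (3 + 6 + 17)/3 = 26/3
E[X | Machine B] = (2 + 0 + 9)/3 = 11/3
E[X | Machine C] = (19 + 7 + 23 + 22 + 23 + 19)/6 = 113/6
E[X] = (1/3)·26/3 + (1/3)·11/3 + (1/3)·113/6 = 187/18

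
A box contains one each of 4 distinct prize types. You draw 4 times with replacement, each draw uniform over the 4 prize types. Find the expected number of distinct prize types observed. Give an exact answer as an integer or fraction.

Let Xⱼ=1 if type j appears at least once. P(Xⱼ=1) = 1 − ((4−1)/4)^4 = 175/256.
E[#distinct] = 4·175/256 = 175/64.

175/64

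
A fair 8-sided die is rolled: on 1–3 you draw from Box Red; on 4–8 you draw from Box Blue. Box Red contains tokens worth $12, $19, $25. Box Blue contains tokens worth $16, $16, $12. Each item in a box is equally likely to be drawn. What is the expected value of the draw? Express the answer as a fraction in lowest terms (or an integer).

97/6 dollars

E[X | Box Red] = (12 + 19 + 25)/3 = 56/3
E[X | Box Blue] = (16 + 16 + 12)/3 = 44/3
E[X] = (3/8)·56/3 + (5/8)·44/3 = 97/6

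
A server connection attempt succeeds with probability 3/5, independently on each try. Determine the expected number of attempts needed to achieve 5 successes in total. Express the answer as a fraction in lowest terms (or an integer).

25/3

By linearity (sum of 5 independent geometric waits), E[trials] = 5/p = 5/(3/5) = 25/3.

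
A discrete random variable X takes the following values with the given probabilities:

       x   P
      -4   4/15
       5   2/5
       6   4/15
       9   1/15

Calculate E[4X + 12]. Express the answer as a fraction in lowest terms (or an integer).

E[4x+12] = (4/15)·(-4) + (2/5)·32 + (4/15)·36 + (1/15)·48
     = 368/15

368/15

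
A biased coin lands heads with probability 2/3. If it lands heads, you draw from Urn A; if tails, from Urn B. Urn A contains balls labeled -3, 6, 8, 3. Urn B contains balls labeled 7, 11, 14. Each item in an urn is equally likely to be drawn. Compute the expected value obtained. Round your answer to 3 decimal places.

E[X | Urn A] = (-3 + 6 + 8 + 3)/4 = 7/2
E[X | Urn B] = (7 + 11 + 14)/3 = 32/3
E[X] = (2/3)·7/2 + (1/3)·32/3 = 53/9 ≈ 5.889

5.889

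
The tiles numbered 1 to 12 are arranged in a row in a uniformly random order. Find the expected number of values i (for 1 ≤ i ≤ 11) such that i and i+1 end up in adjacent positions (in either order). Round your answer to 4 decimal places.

For each i ∈ {1,…,11}, let Xᵢ = 1 if i and i+1 are adjacent. P(Xᵢ=1) = 2·(12−1)!/12! = 2/12.
By linearity, E[ΣXᵢ] = (11)·(2/12) = 11/6.
≈ 1.8333

1.8333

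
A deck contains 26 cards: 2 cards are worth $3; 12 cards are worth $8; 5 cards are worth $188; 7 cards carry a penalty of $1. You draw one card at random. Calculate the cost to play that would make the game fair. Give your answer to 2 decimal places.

$39.81

E[payout] = (2/26)·3 + (12/26)·8 + (5/26)·188 + (7/26)·(-1) = 1035/26
Fair fee = E[payout] = 1035/26 ≈ $39.81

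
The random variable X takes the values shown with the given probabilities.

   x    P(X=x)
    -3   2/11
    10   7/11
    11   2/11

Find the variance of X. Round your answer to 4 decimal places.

26.1488

E[X] = (2/11)·(-3) + (7/11)·10 + (2/11)·11 = 86/11
E[X²] = (2/11)·9 + (7/11)·100 + (2/11)·121 = 960/11
Var(X) = 960/11 − (86/11)² = 3164/121 ≈ 26.1488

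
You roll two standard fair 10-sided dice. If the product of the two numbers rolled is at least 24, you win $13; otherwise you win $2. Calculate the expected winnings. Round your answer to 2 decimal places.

$7.72

E[payout] = (12/25)·2 + (13/25)·13 = 193/25
≈ $7.72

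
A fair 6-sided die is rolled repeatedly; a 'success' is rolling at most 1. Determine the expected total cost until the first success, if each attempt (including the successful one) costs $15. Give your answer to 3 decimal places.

$90.000

E[#attempts] = 1/p = 6; E[cost] = 15·6 = 90.
≈ 90.000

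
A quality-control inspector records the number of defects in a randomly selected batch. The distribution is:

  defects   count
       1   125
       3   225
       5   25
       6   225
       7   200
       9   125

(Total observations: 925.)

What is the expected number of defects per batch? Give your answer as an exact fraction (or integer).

192/37

Total = 925, so P(defects=1) = 125/925, etc.
E[X] = (5/37)·1 + (9/37)·3 + (1/37)·5 + (9/37)·6 + (8/37)·7 + (5/37)·9
     = 192/37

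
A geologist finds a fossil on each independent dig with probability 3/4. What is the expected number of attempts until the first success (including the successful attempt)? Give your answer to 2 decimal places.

For a geometric distribution, E[trials] = 1/p = 1/(3/4) = 4/3.
≈ 1.33

1.33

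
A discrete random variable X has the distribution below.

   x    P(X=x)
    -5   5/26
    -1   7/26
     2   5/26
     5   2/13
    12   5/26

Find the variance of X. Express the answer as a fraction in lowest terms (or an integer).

5477/169

E[X] = (5/26)·(-5) + (7/26)·(-1) + (5/26)·2 + (2/13)·5 + (5/26)·12 = 29/13
E[X²] = (5/26)·25 + (7/26)·1 + (5/26)·4 + (2/13)·25 + (5/26)·144 = 486/13
Var(X) = 486/13 − (29/13)² = 5477/169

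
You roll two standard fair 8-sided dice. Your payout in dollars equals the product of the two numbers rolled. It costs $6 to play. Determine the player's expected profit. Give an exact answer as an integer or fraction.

Distribution of the product of the two numbers rolled: 1 w.p. 1/64, 2 w.p. 1/32, 3 w.p. 1/32, 4 w.p. 3/64, 5 w.p. 1/32, 6 w.p. 1/16, …
E[payout] = (1/64)·1 + (1/32)·2 + (1/32)·3 + (3/64)·4 + (1/32)·5 + (1/16)·6 + (1/32)·7 + (1/16)·8 + (1/64)·9 + (1/32)·10 + (1/16)·12 + (1/32)·14 + (1/32)·15 + (3/64)·16 + (1/32)·18 + (1/32)·20 + (1/32)·21 + (1/16)·24 + (1/64)·25 + (1/32)·28 + (1/32)·30 + (1/32)·32 + (1/32)·35 + (1/64)·36 + (1/32)·40 + (1/32)·42 + (1/32)·48 + (1/64)·49 + (1/32)·56 + (1/64)·64 = 81/4
Expected profit = 81/4 − 6 = 57/4

57/4 dollars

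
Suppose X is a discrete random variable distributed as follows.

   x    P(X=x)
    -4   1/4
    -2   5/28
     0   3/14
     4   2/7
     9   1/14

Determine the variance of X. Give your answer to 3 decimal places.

14.888

E[X] = (1/4)·(-4) + (5/28)·(-2) + (3/14)·0 + (2/7)·4 + (1/14)·9 = 3/7
E[X²] = (1/4)·16 + (5/28)·4 + (3/14)·0 + (2/7)·16 + (1/14)·81 = 211/14
Var(X) = 211/14 − (3/7)² = 1459/98 ≈ 14.888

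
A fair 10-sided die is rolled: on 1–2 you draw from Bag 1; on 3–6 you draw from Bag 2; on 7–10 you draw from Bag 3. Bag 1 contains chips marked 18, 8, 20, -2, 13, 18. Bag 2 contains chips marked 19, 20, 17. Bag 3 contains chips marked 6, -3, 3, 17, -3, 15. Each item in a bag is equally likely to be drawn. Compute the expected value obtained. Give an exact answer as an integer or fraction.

E[X | Bag 1] = (18 + 8 + 20 − 2 + 13 + 18)/6 = 25/2
E[X | Bag 2] = (19 + 20 + 17)/3 = 56/3
E[X | Bag 3] = (6 − 3 + 3 + 17 − 3 + 15)/6 = 35/6
E[X] = (1/5)·25/2 + (2/5)·56/3 + (2/5)·35/6 = 123/10

123/10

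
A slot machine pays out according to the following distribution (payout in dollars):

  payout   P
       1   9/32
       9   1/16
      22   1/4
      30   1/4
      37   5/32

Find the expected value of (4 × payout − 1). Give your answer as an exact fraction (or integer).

155/2

E[4x-1] = (9/32)·3 + (1/16)·35 + (1/4)·87 + (1/4)·119 + (5/32)·147
     = 155/2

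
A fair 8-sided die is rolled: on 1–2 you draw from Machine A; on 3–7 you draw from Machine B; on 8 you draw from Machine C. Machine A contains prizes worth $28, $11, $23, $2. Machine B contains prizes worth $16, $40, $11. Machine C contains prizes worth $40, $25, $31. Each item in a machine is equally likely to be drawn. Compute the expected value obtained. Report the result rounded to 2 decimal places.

$21.96

E[X | Machine A] = (28 + 11 + 23 + 2)/4 = 16
E[X | Machine B] = (16 + 40 + 11)/3 = 67/3
E[X | Machine C] = (40 + 25 + 31)/3 = 32
E[X] = (1/4)·16 + (5/8)·67/3 + (1/8)·32 = 527/24 ≈ 21.96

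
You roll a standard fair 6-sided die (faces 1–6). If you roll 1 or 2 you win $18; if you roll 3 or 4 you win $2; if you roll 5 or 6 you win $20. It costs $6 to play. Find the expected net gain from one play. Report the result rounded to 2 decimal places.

E[payout] = (1/3)·2 + (1/3)·18 + (1/3)·20 = 40/3
Expected profit = 40/3 − 6 = 22/3 ≈ $7.33

$7.33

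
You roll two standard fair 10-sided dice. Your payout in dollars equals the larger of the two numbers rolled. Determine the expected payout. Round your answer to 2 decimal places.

$7.15

Distribution of the larger of the two numbers rolled: 1 w.p. 1/100, 2 w.p. 3/100, 3 w.p. 1/20, 4 w.p. 7/100, 5 w.p. 9/100, 6 w.p. 11/100, …
E[payout] = (1/100)·1 + (3/100)·2 + (1/20)·3 + (7/100)·4 + (9/100)·5 + (11/100)·6 + (13/100)·7 + (3/20)·8 + (17/100)·9 + (19/100)·10 = 143/20
≈ $7.15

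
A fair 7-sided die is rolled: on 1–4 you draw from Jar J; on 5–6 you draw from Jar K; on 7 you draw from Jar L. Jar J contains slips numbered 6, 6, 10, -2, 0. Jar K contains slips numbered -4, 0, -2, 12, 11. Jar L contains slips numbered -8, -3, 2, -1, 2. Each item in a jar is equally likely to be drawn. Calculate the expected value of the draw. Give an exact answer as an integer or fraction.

E[X | Jar J] = (6 + 6 + 10 − 2 + 0)/5 = 4
E[X | Jar K] = (-4 + 0 − 2 + 12 + 11)/5 = 17/5
E[X | Jar L] = (-8 − 3 + 2 − 1 + 2)/5 = -8/5
E[X] = (4/7)·4 + (2/7)·17/5 + (1/7)·(-8/5) = 106/35

106/35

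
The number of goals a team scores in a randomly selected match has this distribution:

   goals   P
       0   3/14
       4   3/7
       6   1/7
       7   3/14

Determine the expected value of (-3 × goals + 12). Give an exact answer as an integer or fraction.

-3/14

E[-3x+12] = (3/14)·12 + (3/7)·0 + (1/7)·(-6) + (3/14)·(-9)
     = -3/14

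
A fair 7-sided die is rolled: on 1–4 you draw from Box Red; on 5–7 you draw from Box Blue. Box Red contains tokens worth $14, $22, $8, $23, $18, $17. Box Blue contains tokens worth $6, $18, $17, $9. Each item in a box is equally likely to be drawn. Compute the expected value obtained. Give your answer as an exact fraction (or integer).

211/14 dollars

E[X | Box Red] = (14 + 22 + 8 + 23 + 18 + 17)/6 = 17
E[X | Box Blue] = (6 + 18 + 17 + 9)/4 = 25/2
E[X] = (4/7)·17 + (3/7)·25/2 = 211/14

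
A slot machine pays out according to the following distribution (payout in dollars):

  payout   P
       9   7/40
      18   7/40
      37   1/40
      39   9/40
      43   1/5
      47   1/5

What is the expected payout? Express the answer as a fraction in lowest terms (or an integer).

1297/40 dollars

E[X] = (7/40)·9 + (7/40)·18 + (1/40)·37 + (9/40)·39 + (1/5)·43 + (1/5)·47
     = 1297/40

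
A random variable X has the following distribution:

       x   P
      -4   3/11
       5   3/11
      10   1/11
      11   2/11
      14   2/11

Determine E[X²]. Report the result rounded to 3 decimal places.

E[X²] = (3/11)·16 + (3/11)·25 + (1/11)·100 + (2/11)·121 + (2/11)·196
     = 857/11 ≈ 77.909

77.909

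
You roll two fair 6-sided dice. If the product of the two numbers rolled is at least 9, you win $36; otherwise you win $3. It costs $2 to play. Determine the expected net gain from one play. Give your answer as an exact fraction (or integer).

58/3 dollars

E[payout] = (4/9)·3 + (5/9)·36 = 64/3
Expected profit = 64/3 − 2 = 58/3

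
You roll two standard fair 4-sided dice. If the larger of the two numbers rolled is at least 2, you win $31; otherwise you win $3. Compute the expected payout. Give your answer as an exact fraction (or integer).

E[payout] = (1/16)·3 + (15/16)·31 = 117/4

117/4 dollars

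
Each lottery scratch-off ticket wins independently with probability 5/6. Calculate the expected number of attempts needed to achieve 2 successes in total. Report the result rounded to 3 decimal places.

2.400

By linearity (sum of 2 independent geometric waits), E[trials] = 2/p = 2/(5/6) = 12/5.
≈ 2.400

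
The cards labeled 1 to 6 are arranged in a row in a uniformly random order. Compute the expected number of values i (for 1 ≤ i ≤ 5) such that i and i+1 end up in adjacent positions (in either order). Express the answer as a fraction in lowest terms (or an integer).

5/3

For each i ∈ {1,…,5}, let Xᵢ = 1 if i and i+1 are adjacent. P(Xᵢ=1) = 2·(6−1)!/6! = 2/6.
By linearity, E[ΣXᵢ] = (5)·(2/6) = 5/3.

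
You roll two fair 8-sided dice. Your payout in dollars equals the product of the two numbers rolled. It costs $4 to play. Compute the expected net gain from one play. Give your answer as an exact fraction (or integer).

65/4 dollars

Distribution of the product of the two numbers rolled: 1 w.p. 1/64, 2 w.p. 1/32, 3 w.p. 1/32, 4 w.p. 3/64, 5 w.p. 1/32, 6 w.p. 1/16, …
E[payout] = (1/64)·1 + (1/32)·2 + (1/32)·3 + (3/64)·4 + (1/32)·5 + (1/16)·6 + (1/32)·7 + (1/16)·8 + (1/64)·9 + (1/32)·10 + (1/16)·12 + (1/32)·14 + (1/32)·15 + (3/64)·16 + (1/32)·18 + (1/32)·20 + (1/32)·21 + (1/16)·24 + (1/64)·25 + (1/32)·28 + (1/32)·30 + (1/32)·32 + (1/32)·35 + (1/64)·36 + (1/32)·40 + (1/32)·42 + (1/32)·48 + (1/64)·49 + (1/32)·56 + (1/64)·64 = 81/4
Expected profit = 81/4 − 4 = 65/4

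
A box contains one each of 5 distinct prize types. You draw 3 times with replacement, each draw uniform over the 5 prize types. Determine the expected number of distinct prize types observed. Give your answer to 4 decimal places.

2.4400

Let Xⱼ=1 if type j appears at least once. P(Xⱼ=1) = 1 − ((5−1)/5)^3 = 61/125.
E[#distinct] = 5·61/125 = 61/25.
≈ 2.4400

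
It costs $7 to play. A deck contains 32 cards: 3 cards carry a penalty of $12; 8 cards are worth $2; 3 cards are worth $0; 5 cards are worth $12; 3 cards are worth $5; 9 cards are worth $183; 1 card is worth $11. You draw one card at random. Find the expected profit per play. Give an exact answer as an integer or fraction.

E[payout] = (3/32)·(-12) + (8/32)·2 + (3/32)·0 + (5/32)·12 + (3/32)·5 + (9/32)·183 + (1/32)·11 = 1713/32
Expected profit = 1713/32 − 7 = 1489/32

1489/32 dollars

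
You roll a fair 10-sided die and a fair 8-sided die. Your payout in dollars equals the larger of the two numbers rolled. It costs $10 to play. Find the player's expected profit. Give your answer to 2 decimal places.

-$3.45

Distribution of the larger of the two numbers rolled: 1 w.p. 1/80, 2 w.p. 3/80, 3 w.p. 1/16, 4 w.p. 7/80, 5 w.p. 9/80, 6 w.p. 11/80, …
E[payout] = (1/80)·1 + (3/80)·2 + (1/16)·3 + (7/80)·4 + (9/80)·5 + (11/80)·6 + (13/80)·7 + (3/16)·8 + (1/10)·9 + (1/10)·10 = 131/20
Expected profit = 131/20 − 10 = -69/20 ≈ -$3.45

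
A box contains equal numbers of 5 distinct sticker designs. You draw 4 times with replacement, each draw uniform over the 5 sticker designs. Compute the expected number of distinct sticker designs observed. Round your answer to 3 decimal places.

Let Xⱼ=1 if type j appears at least once. P(Xⱼ=1) = 1 − ((5−1)/5)^4 = 369/625.
E[#distinct] = 5·369/625 = 369/125.
≈ 2.952

2.952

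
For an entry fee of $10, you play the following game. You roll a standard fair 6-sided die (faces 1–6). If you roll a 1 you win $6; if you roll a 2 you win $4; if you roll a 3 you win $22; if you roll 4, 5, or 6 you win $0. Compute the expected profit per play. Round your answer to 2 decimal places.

-$4.67

E[payout] = (1/2)·0 + (1/6)·4 + (1/6)·6 + (1/6)·22 = 16/3
Expected profit = 16/3 − 10 = -14/3 ≈ -$4.67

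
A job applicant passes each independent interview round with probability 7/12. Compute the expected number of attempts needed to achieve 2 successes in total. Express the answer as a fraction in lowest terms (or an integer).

24/7

By linearity (sum of 2 independent geometric waits), E[trials] = 2/p = 2/(7/12) = 24/7.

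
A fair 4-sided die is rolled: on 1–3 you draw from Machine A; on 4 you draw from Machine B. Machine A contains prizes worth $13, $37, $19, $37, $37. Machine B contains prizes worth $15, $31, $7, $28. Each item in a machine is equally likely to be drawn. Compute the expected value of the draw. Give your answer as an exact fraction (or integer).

E[X | Machine A] = (13 + 37 + 19 + 37 + 37)/5 = 143/5
E[X | Machine B] = (15 + 31 + 7 + 28)/4 = 81/4
E[X] = (3/4)·143/5 + (1/4)·81/4 = 2121/80

2121/80 dollars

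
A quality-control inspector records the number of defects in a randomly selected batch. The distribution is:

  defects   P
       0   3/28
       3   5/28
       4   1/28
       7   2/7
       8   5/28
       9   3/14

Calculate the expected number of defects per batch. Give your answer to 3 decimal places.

E[X] = (3/28)·0 + (5/28)·3 + (1/28)·4 + (2/7)·7 + (5/28)·8 + (3/14)·9
     = 169/28 ≈ 6.036

6.036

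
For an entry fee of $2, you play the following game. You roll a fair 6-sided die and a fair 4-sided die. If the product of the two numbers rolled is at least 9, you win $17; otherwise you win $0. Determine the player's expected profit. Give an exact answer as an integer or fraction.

E[payout] = (7/12)·0 + (5/12)·17 = 85/12
Expected profit = 85/12 − 2 = 61/12

61/12 dollars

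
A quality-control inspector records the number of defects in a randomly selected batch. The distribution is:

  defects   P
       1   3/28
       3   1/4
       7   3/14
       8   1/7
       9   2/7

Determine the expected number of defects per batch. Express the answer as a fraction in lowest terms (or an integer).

E[X] = (3/28)·1 + (1/4)·3 + (3/14)·7 + (1/7)·8 + (2/7)·9
     = 85/14

85/14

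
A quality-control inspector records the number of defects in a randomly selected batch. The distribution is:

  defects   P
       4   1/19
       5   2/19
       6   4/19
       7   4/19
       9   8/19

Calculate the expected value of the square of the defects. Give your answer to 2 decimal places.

55.47

E[X²] = (1/19)·16 + (2/19)·25 + (4/19)·36 + (4/19)·49 + (8/19)·81
     = 1054/19 ≈ 55.47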